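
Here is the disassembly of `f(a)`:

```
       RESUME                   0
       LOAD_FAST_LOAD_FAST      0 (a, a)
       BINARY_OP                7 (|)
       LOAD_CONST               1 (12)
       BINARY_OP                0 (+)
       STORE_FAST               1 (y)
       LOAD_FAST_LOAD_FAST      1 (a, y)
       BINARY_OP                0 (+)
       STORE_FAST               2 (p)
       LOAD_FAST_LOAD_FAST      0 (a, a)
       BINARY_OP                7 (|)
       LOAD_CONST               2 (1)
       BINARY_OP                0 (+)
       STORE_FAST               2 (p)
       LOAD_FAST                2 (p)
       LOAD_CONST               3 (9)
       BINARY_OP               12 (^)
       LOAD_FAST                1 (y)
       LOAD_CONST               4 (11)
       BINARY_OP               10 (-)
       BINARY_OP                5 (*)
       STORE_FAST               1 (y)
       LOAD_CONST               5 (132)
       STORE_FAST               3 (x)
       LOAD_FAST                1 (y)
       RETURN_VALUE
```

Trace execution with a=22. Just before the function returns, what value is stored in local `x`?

132

LOAD_FAST_LOAD_FAST a,a → push 22,22. Stack: [22, 22]
BINARY_OP | → 22 | 22 = 22. Stack: [22]
LOAD_CONST → push 12. Stack: [22, 12]
BINARY_OP + → 22 + 12 = 34. Stack: [34]
STORE_FAST y → y=34. Stack: []
LOAD_FAST_LOAD_FAST a,y → push 22,34. Stack: [22, 34]
BINARY_OP + → 22 + 34 = 56. Stack: [56]
STORE_FAST p → p=56. Stack: []
LOAD_FAST_LOAD_FAST a,a → push 22,22. Stack: [22, 22]
BINARY_OP | → 22 | 22 = 22. Stack: [22]
LOAD_CONST → push 1. Stack: [22, 1]
BINARY_OP + → 22 + 1 = 23. Stack: [23]
STORE_FAST p → p=23. Stack: []
LOAD_FAST p → push 23. Stack: [23]
LOAD_CONST → push 9. Stack: [23, 9]
BINARY_OP ^ → 23 ^ 9 = 30. Stack: [30]
LOAD_FAST y → push 34. Stack: [30, 34]
LOAD_CONST → push 11. Stack: [30, 34, 11]
BINARY_OP - → 34 - 11 = 23. Stack: [30, 23]
BINARY_OP * → 30 * 23 = 690. Stack: [690]
STORE_FAST y → y=690. Stack: []
LOAD_CONST → push 132. Stack: [132]
STORE_FAST x → x=132. Stack: []
LOAD_FAST y → push 690. Stack: [690]
RETURN_VALUE → return 690.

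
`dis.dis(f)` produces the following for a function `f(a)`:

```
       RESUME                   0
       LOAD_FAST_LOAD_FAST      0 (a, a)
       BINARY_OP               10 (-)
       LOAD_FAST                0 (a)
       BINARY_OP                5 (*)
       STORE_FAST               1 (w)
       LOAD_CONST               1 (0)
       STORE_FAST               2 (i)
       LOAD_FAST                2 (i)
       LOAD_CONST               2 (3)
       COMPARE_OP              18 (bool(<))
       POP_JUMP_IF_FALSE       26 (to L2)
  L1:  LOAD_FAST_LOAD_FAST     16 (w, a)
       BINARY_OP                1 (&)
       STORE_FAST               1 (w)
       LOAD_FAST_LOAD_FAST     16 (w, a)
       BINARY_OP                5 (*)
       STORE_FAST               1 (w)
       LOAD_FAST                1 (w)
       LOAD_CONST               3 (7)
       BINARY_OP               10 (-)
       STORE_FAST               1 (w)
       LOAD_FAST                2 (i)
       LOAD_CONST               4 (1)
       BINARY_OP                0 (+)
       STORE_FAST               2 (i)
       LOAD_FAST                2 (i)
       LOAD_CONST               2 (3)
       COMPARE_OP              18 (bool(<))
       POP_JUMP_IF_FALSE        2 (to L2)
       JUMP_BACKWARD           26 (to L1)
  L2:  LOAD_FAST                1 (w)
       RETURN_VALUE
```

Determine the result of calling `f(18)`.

LOAD_FAST_LOAD_FAST a,a → push 18,18
BINARY_OP - → 18 - 18 = 0
LOAD_FAST a → push 18
BINARY_OP * → 0 * 18 = 0
STORE_FAST w → w=0
LOAD_CONST → push 0
STORE_FAST i → i=0
LOAD_FAST i → push 0
LOAD_CONST → push 3
COMPARE_OP bool(<) → 0 vs 3 = True
POP_JUMP_IF_FALSE → pop True; no jump
LOAD_FAST_LOAD_FAST w,a → push 0,18
BINARY_OP & → 0 & 18 = 0
STORE_FAST w → w=0
LOAD_FAST_LOAD_FAST w,a → push 0,18
BINARY_OP * → 0 * 18 = 0
STORE_FAST w → w=0
LOAD_FAST w → push 0
LOAD_CONST → push 7
BINARY_OP - → 0 - 7 = -7
STORE_FAST w → w=-7
LOAD_FAST i → push 0
LOAD_CONST → push 1
BINARY_OP + → 0 + 1 = 1
STORE_FAST i → i=1
LOAD_FAST i → push 1
LOAD_CONST → push 3
COMPARE_OP bool(<) → 1 vs 3 = True
POP_JUMP_IF_FALSE → pop True; no jump
LOAD_FAST_LOAD_FAST w,a → push -7,18
BINARY_OP & → -7 & 18 = 16
STORE_FAST w → w=16
LOAD_FAST_LOAD_FAST w,a → push 16,18
BINARY_OP * → 16 * 18 = 288
STORE_FAST w → w=288
LOAD_FAST w → push 288
LOAD_CONST → push 7
BINARY_OP - → 288 - 7 = 281
STORE_FAST w → w=281
LOAD_FAST i → push 1
LOAD_CONST → push 1
BINARY_OP + → 1 + 1 = 2
STORE_FAST i → i=2
LOAD_FAST i → push 2
LOAD_CONST → push 3
COMPARE_OP bool(<) → 2 vs 3 = True
POP_JUMP_IF_FALSE → pop True; no jump
LOAD_FAST_LOAD_FAST w,a → push 281,18
BINARY_OP & → 281 & 18 = 16
STORE_FAST w → w=16
LOAD_FAST_LOAD_FAST w,a → push 16,18
BINARY_OP * → 16 * 18 = 288
STORE_FAST w → w=288
LOAD_FAST w → push 288
LOAD_CONST → push 7
BINARY_OP - → 288 - 7 = 281
STORE_FAST w → w=281
LOAD_FAST i → push 2
LOAD_CONST → push 1
BINARY_OP + → 2 + 1 = 3
STORE_FAST i → i=3
LOAD_FAST i → push 3
LOAD_CONST → push 3
COMPARE_OP bool(<) → 3 vs 3 = False
POP_JUMP_IF_FALSE → pop False; jump
LOAD_FAST w → push 281
RETURN_VALUE → return 281.

281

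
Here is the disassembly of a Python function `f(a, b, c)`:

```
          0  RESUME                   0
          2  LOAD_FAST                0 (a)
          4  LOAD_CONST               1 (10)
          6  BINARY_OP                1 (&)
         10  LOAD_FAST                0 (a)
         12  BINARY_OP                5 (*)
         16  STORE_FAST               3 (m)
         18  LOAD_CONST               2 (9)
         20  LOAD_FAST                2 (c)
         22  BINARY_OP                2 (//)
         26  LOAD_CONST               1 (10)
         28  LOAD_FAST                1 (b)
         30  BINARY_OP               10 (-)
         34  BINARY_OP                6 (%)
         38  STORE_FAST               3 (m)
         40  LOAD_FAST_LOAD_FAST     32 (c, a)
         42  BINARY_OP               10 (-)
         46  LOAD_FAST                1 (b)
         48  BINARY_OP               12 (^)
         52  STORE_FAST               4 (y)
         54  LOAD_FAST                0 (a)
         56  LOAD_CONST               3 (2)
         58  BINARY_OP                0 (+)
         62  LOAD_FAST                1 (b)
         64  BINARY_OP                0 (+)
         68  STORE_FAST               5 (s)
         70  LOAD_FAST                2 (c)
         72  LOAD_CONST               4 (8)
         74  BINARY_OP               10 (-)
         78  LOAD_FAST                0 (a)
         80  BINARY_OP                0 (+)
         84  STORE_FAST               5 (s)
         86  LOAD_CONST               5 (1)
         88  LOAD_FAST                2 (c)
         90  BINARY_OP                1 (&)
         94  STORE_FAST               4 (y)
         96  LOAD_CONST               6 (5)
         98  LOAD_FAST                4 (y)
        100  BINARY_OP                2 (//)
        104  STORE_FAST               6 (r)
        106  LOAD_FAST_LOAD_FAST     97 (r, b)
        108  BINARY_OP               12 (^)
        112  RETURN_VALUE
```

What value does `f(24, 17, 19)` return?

20

LOAD_FAST a → push 24. Stack: [24]
LOAD_CONST → push 10. Stack: [24, 10]
BINARY_OP & → 24 & 10 = 8. Stack: [8]
LOAD_FAST a → push 24. Stack: [8, 24]
BINARY_OP * → 8 * 24 = 192. Stack: [192]
STORE_FAST m → m=192. Stack: []
LOAD_CONST → push 9. Stack: [9]
LOAD_FAST c → push 19. Stack: [9, 19]
BINARY_OP // → 9 // 19 = 0. Stack: [0]
LOAD_CONST → push 10. Stack: [0, 10]
LOAD_FAST b → push 17. Stack: [0, 10, 17]
BINARY_OP - → 10 - 17 = -7. Stack: [0, -7]
BINARY_OP % → 0 % -7 = 0. Stack: [0]
STORE_FAST m → m=0. Stack: []
LOAD_FAST_LOAD_FAST c,a → push 19,24. Stack: [19, 24]
BINARY_OP - → 19 - 24 = -5. Stack: [-5]
LOAD_FAST b → push 17. Stack: [-5, 17]
BINARY_OP ^ → -5 ^ 17 = -22. Stack: [-22]
STORE_FAST y → y=-22. Stack: []
LOAD_FAST a → push 24. Stack: [24]
LOAD_CONST → push 2. Stack: [24, 2]
BINARY_OP + → 24 + 2 = 26. Stack: [26]
LOAD_FAST b → push 17. Stack: [26, 17]
BINARY_OP + → 26 + 17 = 43. Stack: [43]
STORE_FAST s → s=43. Stack: []
LOAD_FAST c → push 19. Stack: [19]
LOAD_CONST → push 8. Stack: [19, 8]
BINARY_OP - → 19 - 8 = 11. Stack: [11]
LOAD_FAST a → push 24. Stack: [11, 24]
BINARY_OP + → 11 + 24 = 35. Stack: [35]
STORE_FAST s → s=35. Stack: []
LOAD_CONST → push 1. Stack: [1]
LOAD_FAST c → push 19. Stack: [1, 19]
BINARY_OP & → 1 & 19 = 1. Stack: [1]
STORE_FAST y → y=1. Stack: []
LOAD_CONST → push 5. Stack: [5]
LOAD_FAST y → push 1. Stack: [5, 1]
BINARY_OP // → 5 // 1 = 5. Stack: [5]
STORE_FAST r → r=5. Stack: []
LOAD_FAST_LOAD_FAST r,b → push 5,17. Stack: [5, 17]
BINARY_OP ^ → 5 ^ 17 = 20. Stack: [20]
RETURN_VALUE → return 20.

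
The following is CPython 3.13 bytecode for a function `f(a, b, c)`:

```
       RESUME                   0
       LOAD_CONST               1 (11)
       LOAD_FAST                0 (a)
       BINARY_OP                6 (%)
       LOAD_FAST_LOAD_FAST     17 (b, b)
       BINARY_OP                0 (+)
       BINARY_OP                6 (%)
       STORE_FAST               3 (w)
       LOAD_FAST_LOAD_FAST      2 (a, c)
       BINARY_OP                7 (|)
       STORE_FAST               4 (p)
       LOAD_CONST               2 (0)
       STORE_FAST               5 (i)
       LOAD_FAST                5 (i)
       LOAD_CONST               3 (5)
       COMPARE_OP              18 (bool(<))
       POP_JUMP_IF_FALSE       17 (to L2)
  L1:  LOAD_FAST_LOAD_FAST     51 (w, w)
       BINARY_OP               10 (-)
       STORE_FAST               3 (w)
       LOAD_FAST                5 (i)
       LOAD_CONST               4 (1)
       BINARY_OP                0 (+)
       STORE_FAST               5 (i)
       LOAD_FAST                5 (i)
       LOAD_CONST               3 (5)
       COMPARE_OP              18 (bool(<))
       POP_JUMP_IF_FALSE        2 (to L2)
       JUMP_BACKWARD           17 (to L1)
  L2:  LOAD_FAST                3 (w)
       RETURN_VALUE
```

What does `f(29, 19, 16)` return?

LOAD_CONST → push 11
LOAD_FAST a → push 29
BINARY_OP % → 11 % 29 = 11
LOAD_FAST_LOAD_FAST b,b → push 19,19
BINARY_OP + → 19 + 19 = 38
BINARY_OP % → 11 % 38 = 11
STORE_FAST w → w=11
LOAD_FAST_LOAD_FAST a,c → push 29,16
BINARY_OP | → 29 | 16 = 29
STORE_FAST p → p=29
LOAD_CONST → push 0
STORE_FAST i → i=0
LOAD_FAST i → push 0
LOAD_CONST → push 5
COMPARE_OP bool(<) → 0 vs 5 = True
POP_JUMP_IF_FALSE → pop True; no jump
LOAD_FAST_LOAD_FAST w,w → push 11,11
BINARY_OP - → 11 - 11 = 0
STORE_FAST w → w=0
LOAD_FAST i → push 0
LOAD_CONST → push 1
BINARY_OP + → 0 + 1 = 1
STORE_FAST i → i=1
LOAD_FAST i → push 1
LOAD_CONST → push 5
COMPARE_OP bool(<) → 1 vs 5 = True
POP_JUMP_IF_FALSE → pop True; no jump
LOAD_FAST_LOAD_FAST w,w → push 0,0
BINARY_OP - → 0 - 0 = 0
STORE_FAST w → w=0
LOAD_FAST i → push 1
LOAD_CONST → push 1
BINARY_OP + → 1 + 1 = 2
STORE_FAST i → i=2
LOAD_FAST i → push 2
LOAD_CONST → push 5
COMPARE_OP bool(<) → 2 vs 5 = True
POP_JUMP_IF_FALSE → pop True; no jump
LOAD_FAST_LOAD_FAST w,w → push 0,0
BINARY_OP - → 0 - 0 = 0
STORE_FAST w → w=0
LOAD_FAST i → push 2
LOAD_CONST → push 1
BINARY_OP + → 2 + 1 = 3
STORE_FAST i → i=3
LOAD_FAST i → push 3
LOAD_CONST → push 5
COMPARE_OP bool(<) → 3 vs 5 = True
POP_JUMP_IF_FALSE → pop True; no jump
LOAD_FAST_LOAD_FAST w,w → push 0,0
BINARY_OP - → 0 - 0 = 0
STORE_FAST w → w=0
LOAD_FAST i → push 3
LOAD_CONST → push 1
BINARY_OP + → 3 + 1 = 4
STORE_FAST i → i=4
LOAD_FAST i → push 4
LOAD_CONST → push 5
COMPARE_OP bool(<) → 4 vs 5 = True
POP_JUMP_IF_FALSE → pop True; no jump
LOAD_FAST_LOAD_FAST w,w → push 0,0
BINARY_OP - → 0 - 0 = 0
STORE_FAST w → w=0
LOAD_FAST i → push 4
LOAD_CONST → push 1
BINARY_OP + → 4 + 1 = 5
STORE_FAST i → i=5
LOAD_FAST i → push 5
LOAD_CONST → push 5
COMPARE_OP bool(<) → 5 vs 5 = False
POP_JUMP_IF_FALSE → pop False; jump
LOAD_FAST w → push 0
RETURN_VALUE → return 0.

0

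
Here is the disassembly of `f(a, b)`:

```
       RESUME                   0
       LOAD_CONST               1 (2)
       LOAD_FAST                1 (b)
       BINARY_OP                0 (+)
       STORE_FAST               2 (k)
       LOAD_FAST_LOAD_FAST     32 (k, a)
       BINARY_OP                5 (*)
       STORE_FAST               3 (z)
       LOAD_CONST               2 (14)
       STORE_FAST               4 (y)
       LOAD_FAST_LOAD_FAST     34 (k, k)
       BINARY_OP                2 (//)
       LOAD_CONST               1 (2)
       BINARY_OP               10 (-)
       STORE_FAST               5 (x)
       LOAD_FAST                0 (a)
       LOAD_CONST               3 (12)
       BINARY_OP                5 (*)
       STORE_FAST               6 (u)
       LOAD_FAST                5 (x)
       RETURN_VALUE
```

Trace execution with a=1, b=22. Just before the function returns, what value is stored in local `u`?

LOAD_CONST → push 2. Stack: [2]
LOAD_FAST b → push 22. Stack: [2, 22]
BINARY_OP + → 2 + 22 = 24. Stack: [24]
STORE_FAST k → k=24. Stack: []
LOAD_FAST_LOAD_FAST k,a → push 24,1. Stack: [24, 1]
BINARY_OP * → 24 * 1 = 24. Stack: [24]
STORE_FAST z → z=24. Stack: []
LOAD_CONST → push 14. Stack: [14]
STORE_FAST y → y=14. Stack: []
LOAD_FAST_LOAD_FAST k,k → push 24,24. Stack: [24, 24]
BINARY_OP // → 24 // 24 = 1. Stack: [1]
LOAD_CONST → push 2. Stack: [1, 2]
BINARY_OP - → 1 - 2 = -1. Stack: [-1]
STORE_FAST x → x=-1. Stack: []
LOAD_FAST a → push 1. Stack: [1]
LOAD_CONST → push 12. Stack: [1, 12]
BINARY_OP * → 1 * 12 = 12. Stack: [12]
STORE_FAST u → u=12. Stack: []
LOAD_FAST x → push -1. Stack: [-1]
RETURN_VALUE → return -1.

12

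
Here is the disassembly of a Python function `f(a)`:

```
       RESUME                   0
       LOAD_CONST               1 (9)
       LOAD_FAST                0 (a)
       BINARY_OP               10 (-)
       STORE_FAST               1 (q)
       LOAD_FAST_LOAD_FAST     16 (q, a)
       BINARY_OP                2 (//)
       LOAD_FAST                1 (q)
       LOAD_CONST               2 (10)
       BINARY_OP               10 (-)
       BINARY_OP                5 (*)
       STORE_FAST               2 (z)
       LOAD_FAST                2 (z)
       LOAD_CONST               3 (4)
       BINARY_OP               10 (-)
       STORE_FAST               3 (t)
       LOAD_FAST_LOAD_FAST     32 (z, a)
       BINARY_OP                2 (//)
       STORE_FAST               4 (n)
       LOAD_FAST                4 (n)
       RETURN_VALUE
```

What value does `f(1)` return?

-16

LOAD_CONST → push 9. Stack: [9]
LOAD_FAST a → push 1. Stack: [9, 1]
BINARY_OP - → 9 - 1 = 8. Stack: [8]
STORE_FAST q → q=8. Stack: []
LOAD_FAST_LOAD_FAST q,a → push 8,1. Stack: [8, 1]
BINARY_OP // → 8 // 1 = 8. Stack: [8]
LOAD_FAST q → push 8. Stack: [8, 8]
LOAD_CONST → push 10. Stack: [8, 8, 10]
BINARY_OP - → 8 - 10 = -2. Stack: [8, -2]
BINARY_OP * → 8 * -2 = -16. Stack: [-16]
STORE_FAST z → z=-16. Stack: []
LOAD_FAST z → push -16. Stack: [-16]
LOAD_CONST → push 4. Stack: [-16, 4]
BINARY_OP - → -16 - 4 = -20. Stack: [-20]
STORE_FAST t → t=-20. Stack: []
LOAD_FAST_LOAD_FAST z,a → push -16,1. Stack: [-16, 1]
BINARY_OP // → -16 // 1 = -16. Stack: [-16]
STORE_FAST n → n=-16. Stack: []
LOAD_FAST n → push -16. Stack: [-16]
RETURN_VALUE → return -16.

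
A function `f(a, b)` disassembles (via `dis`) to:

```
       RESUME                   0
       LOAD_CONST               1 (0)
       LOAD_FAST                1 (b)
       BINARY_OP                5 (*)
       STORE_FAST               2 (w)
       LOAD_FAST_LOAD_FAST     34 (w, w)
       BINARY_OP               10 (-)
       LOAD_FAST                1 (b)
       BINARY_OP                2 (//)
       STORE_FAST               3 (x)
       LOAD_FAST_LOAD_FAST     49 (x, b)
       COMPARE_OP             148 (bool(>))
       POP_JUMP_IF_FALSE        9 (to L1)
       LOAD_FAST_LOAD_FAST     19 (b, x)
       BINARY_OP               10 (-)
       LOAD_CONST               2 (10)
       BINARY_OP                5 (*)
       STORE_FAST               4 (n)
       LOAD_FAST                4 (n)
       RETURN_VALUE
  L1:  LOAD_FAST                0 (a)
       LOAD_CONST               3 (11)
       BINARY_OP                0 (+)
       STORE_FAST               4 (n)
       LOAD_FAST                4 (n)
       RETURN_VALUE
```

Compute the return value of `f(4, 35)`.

LOAD_CONST → push 0. Stack: [0]
LOAD_FAST b → push 35. Stack: [0, 35]
BINARY_OP * → 0 * 35 = 0. Stack: [0]
STORE_FAST w → w=0. Stack: []
LOAD_FAST_LOAD_FAST w,w → push 0,0. Stack: [0, 0]
BINARY_OP - → 0 - 0 = 0. Stack: [0]
LOAD_FAST b → push 35. Stack: [0, 35]
BINARY_OP // → 0 // 35 = 0. Stack: [0]
STORE_FAST x → x=0. Stack: []
LOAD_FAST_LOAD_FAST x,b → push 0,35. Stack: [0, 35]
COMPARE_OP bool(>) → 0 vs 35 = False. Stack: [False]
POP_JUMP_IF_FALSE → pop False; jump. Stack: []
LOAD_FAST a → push 4. Stack: [4]
LOAD_CONST → push 11. Stack: [4, 11]
BINARY_OP + → 4 + 11 = 15. Stack: [15]
STORE_FAST n → n=15. Stack: []
LOAD_FAST n → push 15. Stack: [15]
RETURN_VALUE → return 15.

15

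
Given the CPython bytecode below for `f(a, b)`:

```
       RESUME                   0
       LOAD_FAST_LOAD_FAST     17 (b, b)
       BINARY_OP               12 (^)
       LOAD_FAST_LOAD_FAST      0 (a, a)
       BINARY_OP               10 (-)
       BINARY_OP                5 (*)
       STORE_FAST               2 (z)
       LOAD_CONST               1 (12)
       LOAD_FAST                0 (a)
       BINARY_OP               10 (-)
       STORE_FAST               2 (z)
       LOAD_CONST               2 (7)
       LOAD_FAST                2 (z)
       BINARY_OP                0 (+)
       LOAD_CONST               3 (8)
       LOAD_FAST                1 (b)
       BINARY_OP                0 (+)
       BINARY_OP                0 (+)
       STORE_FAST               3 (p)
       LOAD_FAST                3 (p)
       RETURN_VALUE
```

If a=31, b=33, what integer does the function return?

LOAD_FAST_LOAD_FAST b,b → push 33,33. Stack: [33, 33]
BINARY_OP ^ → 33 ^ 33 = 0. Stack: [0]
LOAD_FAST_LOAD_FAST a,a → push 31,31. Stack: [0, 31, 31]
BINARY_OP - → 31 - 31 = 0. Stack: [0, 0]
BINARY_OP * → 0 * 0 = 0. Stack: [0]
STORE_FAST z → z=0. Stack: []
LOAD_CONST → push 12. Stack: [12]
LOAD_FAST a → push 31. Stack: [12, 31]
BINARY_OP - → 12 - 31 = -19. Stack: [-19]
STORE_FAST z → z=-19. Stack: []
LOAD_CONST → push 7. Stack: [7]
LOAD_FAST z → push -19. Stack: [7, -19]
BINARY_OP + → 7 + -19 = -12. Stack: [-12]
LOAD_CONST → push 8. Stack: [-12, 8]
LOAD_FAST b → push 33. Stack: [-12, 8, 33]
BINARY_OP + → 8 + 33 = 41. Stack: [-12, 41]
BINARY_OP + → -12 + 41 = 29. Stack: [29]
STORE_FAST p → p=29. Stack: []
LOAD_FAST p → push 29. Stack: [29]
RETURN_VALUE → return 29.

29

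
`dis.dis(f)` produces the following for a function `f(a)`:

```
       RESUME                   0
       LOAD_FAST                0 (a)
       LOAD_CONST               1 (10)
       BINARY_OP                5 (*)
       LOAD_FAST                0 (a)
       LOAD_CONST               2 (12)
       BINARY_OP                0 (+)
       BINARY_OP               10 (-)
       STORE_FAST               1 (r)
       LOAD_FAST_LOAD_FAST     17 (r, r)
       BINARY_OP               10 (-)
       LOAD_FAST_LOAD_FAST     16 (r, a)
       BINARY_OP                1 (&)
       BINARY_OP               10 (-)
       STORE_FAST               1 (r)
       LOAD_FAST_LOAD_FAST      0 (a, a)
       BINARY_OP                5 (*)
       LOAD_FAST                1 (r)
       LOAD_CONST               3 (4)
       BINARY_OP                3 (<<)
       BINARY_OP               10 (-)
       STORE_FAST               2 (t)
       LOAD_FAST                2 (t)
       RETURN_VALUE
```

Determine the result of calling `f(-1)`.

LOAD_FAST a → push -1. Stack: [-1]
LOAD_CONST → push 10. Stack: [-1, 10]
BINARY_OP * → -1 * 10 = -10. Stack: [-10]
LOAD_FAST a → push -1. Stack: [-10, -1]
LOAD_CONST → push 12. Stack: [-10, -1, 12]
BINARY_OP + → -1 + 12 = 11. Stack: [-10, 11]
BINARY_OP - → -10 - 11 = -21. Stack: [-21]
STORE_FAST r → r=-21. Stack: []
LOAD_FAST_LOAD_FAST r,r → push -21,-21. Stack: [-21, -21]
BINARY_OP - → -21 - -21 = 0. Stack: [0]
LOAD_FAST_LOAD_FAST r,a → push -21,-1. Stack: [0, -21, -1]
BINARY_OP & → -21 & -1 = -21. Stack: [0, -21]
BINARY_OP - → 0 - -21 = 21. Stack: [21]
STORE_FAST r → r=21. Stack: []
LOAD_FAST_LOAD_FAST a,a → push -1,-1. Stack: [-1, -1]
BINARY_OP * → -1 * -1 = 1. Stack: [1]
LOAD_FAST r → push 21. Stack: [1, 21]
LOAD_CONST → push 4. Stack: [1, 21, 4]
BINARY_OP << → 21 << 4 = 336. Stack: [1, 336]
BINARY_OP - → 1 - 336 = -335. Stack: [-335]
STORE_FAST t → t=-335. Stack: []
LOAD_FAST t → push -335. Stack: [-335]
RETURN_VALUE → return -335.

-335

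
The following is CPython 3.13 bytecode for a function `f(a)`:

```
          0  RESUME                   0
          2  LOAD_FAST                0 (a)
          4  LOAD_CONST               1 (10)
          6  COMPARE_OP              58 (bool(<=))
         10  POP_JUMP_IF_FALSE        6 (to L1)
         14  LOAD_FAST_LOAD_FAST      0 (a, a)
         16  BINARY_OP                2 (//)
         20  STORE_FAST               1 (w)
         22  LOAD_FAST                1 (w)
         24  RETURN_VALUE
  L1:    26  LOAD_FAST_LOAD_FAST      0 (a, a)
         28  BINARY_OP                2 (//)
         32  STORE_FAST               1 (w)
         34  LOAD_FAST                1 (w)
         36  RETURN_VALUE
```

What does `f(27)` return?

1

LOAD_FAST a → push 27. Stack: [27]
LOAD_CONST → push 10. Stack: [27, 10]
COMPARE_OP bool(<=) → 27 vs 10 = False. Stack: [False]
POP_JUMP_IF_FALSE → pop False; jump. Stack: []
LOAD_FAST_LOAD_FAST a,a → push 27,27. Stack: [27, 27]
BINARY_OP // → 27 // 27 = 1. Stack: [1]
STORE_FAST w → w=1. Stack: []
LOAD_FAST w → push 1. Stack: [1]
RETURN_VALUE → return 1.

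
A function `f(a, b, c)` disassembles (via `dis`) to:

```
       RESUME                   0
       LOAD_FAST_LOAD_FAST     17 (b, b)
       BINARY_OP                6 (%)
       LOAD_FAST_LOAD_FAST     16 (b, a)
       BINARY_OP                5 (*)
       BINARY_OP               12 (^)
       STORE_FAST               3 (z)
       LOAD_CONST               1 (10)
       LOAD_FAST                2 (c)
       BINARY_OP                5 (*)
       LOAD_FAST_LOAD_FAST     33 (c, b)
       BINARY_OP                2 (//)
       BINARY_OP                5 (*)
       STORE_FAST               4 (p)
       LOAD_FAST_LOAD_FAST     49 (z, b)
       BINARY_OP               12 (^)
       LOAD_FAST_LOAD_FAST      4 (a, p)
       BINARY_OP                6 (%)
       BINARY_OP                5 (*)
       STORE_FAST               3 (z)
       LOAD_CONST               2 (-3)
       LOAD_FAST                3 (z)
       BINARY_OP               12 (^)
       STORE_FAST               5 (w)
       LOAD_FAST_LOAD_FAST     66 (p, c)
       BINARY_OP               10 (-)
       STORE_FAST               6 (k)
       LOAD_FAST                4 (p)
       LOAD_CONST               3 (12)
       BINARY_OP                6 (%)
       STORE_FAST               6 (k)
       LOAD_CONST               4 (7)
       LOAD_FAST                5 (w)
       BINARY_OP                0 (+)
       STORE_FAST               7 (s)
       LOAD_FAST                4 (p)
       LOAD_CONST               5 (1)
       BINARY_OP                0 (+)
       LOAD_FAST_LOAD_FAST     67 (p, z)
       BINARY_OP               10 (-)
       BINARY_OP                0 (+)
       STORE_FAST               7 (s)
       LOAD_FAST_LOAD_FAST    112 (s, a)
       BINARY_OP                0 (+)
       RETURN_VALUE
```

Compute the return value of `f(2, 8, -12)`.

LOAD_FAST_LOAD_FAST b,b → push 8,8. Stack: [8, 8]
BINARY_OP % → 8 % 8 = 0. Stack: [0]
LOAD_FAST_LOAD_FAST b,a → push 8,2. Stack: [0, 8, 2]
BINARY_OP * → 8 * 2 = 16. Stack: [0, 16]
BINARY_OP ^ → 0 ^ 16 = 16. Stack: [16]
STORE_FAST z → z=16. Stack: []
LOAD_CONST → push 10. Stack: [10]
LOAD_FAST c → push -12. Stack: [10, -12]
BINARY_OP * → 10 * -12 = -120. Stack: [-120]
LOAD_FAST_LOAD_FAST c,b → push -12,8. Stack: [-120, -12, 8]
BINARY_OP // → -12 // 8 = -2. Stack: [-120, -2]
BINARY_OP * → -120 * -2 = 240. Stack: [240]
STORE_FAST p → p=240. Stack: []
LOAD_FAST_LOAD_FAST z,b → push 16,8. Stack: [16, 8]
BINARY_OP ^ → 16 ^ 8 = 24. Stack: [24]
LOAD_FAST_LOAD_FAST a,p → push 2,240. Stack: [24, 2, 240]
BINARY_OP % → 2 % 240 = 2. Stack: [24, 2]
BINARY_OP * → 24 * 2 = 48. Stack: [48]
STORE_FAST z → z=48. Stack: []
LOAD_CONST → push -3. Stack: [-3]
LOAD_FAST z → push 48. Stack: [-3, 48]
BINARY_OP ^ → -3 ^ 48 = -51. Stack: [-51]
STORE_FAST w → w=-51. Stack: []
LOAD_FAST_LOAD_FAST p,c → push 240,-12. Stack: [240, -12]
BINARY_OP - → 240 - -12 = 252. Stack: [252]
STORE_FAST k → k=252. Stack: []
LOAD_FAST p → push 240. Stack: [240]
LOAD_CONST → push 12. Stack: [240, 12]
BINARY_OP % → 240 % 12 = 0. Stack: [0]
STORE_FAST k → k=0. Stack: []
LOAD_CONST → push 7. Stack: [7]
LOAD_FAST w → push -51. Stack: [7, -51]
BINARY_OP + → 7 + -51 = -44. Stack: [-44]
STORE_FAST s → s=-44. Stack: []
LOAD_FAST p → push 240. Stack: [240]
LOAD_CONST → push 1. Stack: [240, 1]
BINARY_OP + → 240 + 1 = 241. Stack: [241]
LOAD_FAST_LOAD_FAST p,z → push 240,48. Stack: [241, 240, 48]
BINARY_OP - → 240 - 48 = 192. Stack: [241, 192]
BINARY_OP + → 241 + 192 = 433. Stack: [433]
STORE_FAST s → s=433. Stack: []
LOAD_FAST_LOAD_FAST s,a → push 433,2. Stack: [433, 2]
BINARY_OP + → 433 + 2 = 435. Stack: [435]
RETURN_VALUE → return 435.

435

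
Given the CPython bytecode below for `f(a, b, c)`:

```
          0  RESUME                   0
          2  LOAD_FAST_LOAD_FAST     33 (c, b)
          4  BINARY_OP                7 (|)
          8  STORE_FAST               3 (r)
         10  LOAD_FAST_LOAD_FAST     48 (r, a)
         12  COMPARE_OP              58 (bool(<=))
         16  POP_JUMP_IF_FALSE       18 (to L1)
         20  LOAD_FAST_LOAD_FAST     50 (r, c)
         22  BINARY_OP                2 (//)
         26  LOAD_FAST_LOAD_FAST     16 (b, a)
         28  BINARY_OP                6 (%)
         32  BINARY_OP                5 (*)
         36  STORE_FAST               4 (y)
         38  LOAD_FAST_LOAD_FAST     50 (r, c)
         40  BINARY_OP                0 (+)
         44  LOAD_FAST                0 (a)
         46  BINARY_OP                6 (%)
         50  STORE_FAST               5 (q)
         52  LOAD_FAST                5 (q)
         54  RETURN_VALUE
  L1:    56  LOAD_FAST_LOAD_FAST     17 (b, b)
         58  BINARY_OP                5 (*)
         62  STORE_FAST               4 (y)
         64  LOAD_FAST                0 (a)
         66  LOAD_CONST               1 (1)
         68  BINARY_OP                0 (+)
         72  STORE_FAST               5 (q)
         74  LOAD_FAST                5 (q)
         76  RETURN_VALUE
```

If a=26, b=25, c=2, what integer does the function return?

27

LOAD_FAST_LOAD_FAST c,b → push 2,25. Stack: [2, 25]
BINARY_OP | → 2 | 25 = 27. Stack: [27]
STORE_FAST r → r=27. Stack: []
LOAD_FAST_LOAD_FAST r,a → push 27,26. Stack: [27, 26]
COMPARE_OP bool(<=) → 27 vs 26 = False. Stack: [False]
POP_JUMP_IF_FALSE → pop False; jump. Stack: []
LOAD_FAST_LOAD_FAST b,b → push 25,25. Stack: [25, 25]
BINARY_OP * → 25 * 25 = 625. Stack: [625]
STORE_FAST y → y=625. Stack: []
LOAD_FAST a → push 26. Stack: [26]
LOAD_CONST → push 1. Stack: [26, 1]
BINARY_OP + → 26 + 1 = 27. Stack: [27]
STORE_FAST q → q=27. Stack: []
LOAD_FAST q → push 27. Stack: [27]
RETURN_VALUE → return 27.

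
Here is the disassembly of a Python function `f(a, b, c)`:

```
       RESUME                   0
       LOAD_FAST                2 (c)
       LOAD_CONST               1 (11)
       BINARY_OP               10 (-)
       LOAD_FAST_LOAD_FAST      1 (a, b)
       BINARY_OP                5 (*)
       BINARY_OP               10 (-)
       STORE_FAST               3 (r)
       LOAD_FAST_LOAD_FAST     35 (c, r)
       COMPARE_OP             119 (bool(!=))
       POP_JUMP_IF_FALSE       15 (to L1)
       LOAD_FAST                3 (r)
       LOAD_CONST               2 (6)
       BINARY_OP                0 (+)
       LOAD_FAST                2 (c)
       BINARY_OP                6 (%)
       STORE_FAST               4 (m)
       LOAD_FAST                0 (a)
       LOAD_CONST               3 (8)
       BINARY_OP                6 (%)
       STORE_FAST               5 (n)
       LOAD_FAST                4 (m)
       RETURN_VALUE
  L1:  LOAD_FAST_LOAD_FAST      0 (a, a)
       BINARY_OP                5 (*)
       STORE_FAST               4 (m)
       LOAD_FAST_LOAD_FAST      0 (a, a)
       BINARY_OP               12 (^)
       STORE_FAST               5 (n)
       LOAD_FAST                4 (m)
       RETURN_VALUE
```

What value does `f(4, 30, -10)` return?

-5

LOAD_FAST c → push -10. Stack: [-10]
LOAD_CONST → push 11. Stack: [-10, 11]
BINARY_OP - → -10 - 11 = -21. Stack: [-21]
LOAD_FAST_LOAD_FAST a,b → push 4,30. Stack: [-21, 4, 30]
BINARY_OP * → 4 * 30 = 120. Stack: [-21, 120]
BINARY_OP - → -21 - 120 = -141. Stack: [-141]
STORE_FAST r → r=-141. Stack: []
LOAD_FAST_LOAD_FAST c,r → push -10,-141. Stack: [-10, -141]
COMPARE_OP bool(!=) → -10 vs -141 = True. Stack: [True]
POP_JUMP_IF_FALSE → pop True; no jump. Stack: []
LOAD_FAST r → push -141. Stack: [-141]
LOAD_CONST → push 6. Stack: [-141, 6]
BINARY_OP + → -141 + 6 = -135. Stack: [-135]
LOAD_FAST c → push -10. Stack: [-135, -10]
BINARY_OP % → -135 % -10 = -5. Stack: [-5]
STORE_FAST m → m=-5. Stack: []
LOAD_FAST a → push 4. Stack: [4]
LOAD_CONST → push 8. Stack: [4, 8]
BINARY_OP % → 4 % 8 = 4. Stack: [4]
STORE_FAST n → n=4. Stack: []
LOAD_FAST m → push -5. Stack: [-5]
RETURN_VALUE → return -5.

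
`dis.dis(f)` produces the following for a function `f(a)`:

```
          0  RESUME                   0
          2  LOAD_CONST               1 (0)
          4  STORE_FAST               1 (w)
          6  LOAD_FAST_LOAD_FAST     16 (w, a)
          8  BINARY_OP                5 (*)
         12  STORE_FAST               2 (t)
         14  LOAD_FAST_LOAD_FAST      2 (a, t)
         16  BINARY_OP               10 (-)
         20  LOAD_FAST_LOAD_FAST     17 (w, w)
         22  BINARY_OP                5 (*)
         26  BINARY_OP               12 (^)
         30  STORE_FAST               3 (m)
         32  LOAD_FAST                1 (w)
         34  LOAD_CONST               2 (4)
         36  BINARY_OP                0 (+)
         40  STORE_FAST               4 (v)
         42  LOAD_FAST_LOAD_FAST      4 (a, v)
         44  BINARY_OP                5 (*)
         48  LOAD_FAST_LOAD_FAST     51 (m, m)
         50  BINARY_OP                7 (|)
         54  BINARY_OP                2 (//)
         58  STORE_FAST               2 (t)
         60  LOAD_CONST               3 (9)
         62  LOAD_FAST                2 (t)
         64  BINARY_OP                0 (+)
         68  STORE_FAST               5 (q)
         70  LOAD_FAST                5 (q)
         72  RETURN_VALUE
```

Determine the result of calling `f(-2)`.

LOAD_CONST → push 0. Stack: [0]
STORE_FAST w → w=0. Stack: []
LOAD_FAST_LOAD_FAST w,a → push 0,-2. Stack: [0, -2]
BINARY_OP * → 0 * -2 = 0. Stack: [0]
STORE_FAST t → t=0. Stack: []
LOAD_FAST_LOAD_FAST a,t → push -2,0. Stack: [-2, 0]
BINARY_OP - → -2 - 0 = -2. Stack: [-2]
LOAD_FAST_LOAD_FAST w,w → push 0,0. Stack: [-2, 0, 0]
BINARY_OP * → 0 * 0 = 0. Stack: [-2, 0]
BINARY_OP ^ → -2 ^ 0 = -2. Stack: [-2]
STORE_FAST m → m=-2. Stack: []
LOAD_FAST w → push 0. Stack: [0]
LOAD_CONST → push 4. Stack: [0, 4]
BINARY_OP + → 0 + 4 = 4. Stack: [4]
STORE_FAST v → v=4. Stack: []
LOAD_FAST_LOAD_FAST a,v → push -2,4. Stack: [-2, 4]
BINARY_OP * → -2 * 4 = -8. Stack: [-8]
LOAD_FAST_LOAD_FAST m,m → push -2,-2. Stack: [-8, -2, -2]
BINARY_OP | → -2 | -2 = -2. Stack: [-8, -2]
BINARY_OP // → -8 // -2 = 4. Stack: [4]
STORE_FAST t → t=4. Stack: []
LOAD_CONST → push 9. Stack: [9]
LOAD_FAST t → push 4. Stack: [9, 4]
BINARY_OP + → 9 + 4 = 13. Stack: [13]
STORE_FAST q → q=13. Stack: []
LOAD_FAST q → push 13. Stack: [13]
RETURN_VALUE → return 13.

13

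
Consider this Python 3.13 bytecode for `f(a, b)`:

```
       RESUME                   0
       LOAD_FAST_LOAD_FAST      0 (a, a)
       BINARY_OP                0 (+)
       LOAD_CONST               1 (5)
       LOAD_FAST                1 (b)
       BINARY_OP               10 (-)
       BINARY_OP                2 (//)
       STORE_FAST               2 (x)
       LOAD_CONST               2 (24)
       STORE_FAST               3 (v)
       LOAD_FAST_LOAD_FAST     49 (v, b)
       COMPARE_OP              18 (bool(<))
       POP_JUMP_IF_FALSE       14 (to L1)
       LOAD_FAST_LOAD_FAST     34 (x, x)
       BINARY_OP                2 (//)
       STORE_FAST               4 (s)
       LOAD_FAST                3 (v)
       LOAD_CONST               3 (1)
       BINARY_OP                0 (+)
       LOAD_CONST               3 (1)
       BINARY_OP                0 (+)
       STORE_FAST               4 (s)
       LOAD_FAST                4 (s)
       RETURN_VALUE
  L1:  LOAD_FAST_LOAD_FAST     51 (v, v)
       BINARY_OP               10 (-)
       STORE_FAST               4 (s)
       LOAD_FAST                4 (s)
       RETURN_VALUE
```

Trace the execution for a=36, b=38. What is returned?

26

LOAD_FAST_LOAD_FAST a,a → push 36,36. Stack: [36, 36]
BINARY_OP + → 36 + 36 = 72. Stack: [72]
LOAD_CONST → push 5. Stack: [72, 5]
LOAD_FAST b → push 38. Stack: [72, 5, 38]
BINARY_OP - → 5 - 38 = -33. Stack: [72, -33]
BINARY_OP // → 72 // -33 = -3. Stack: [-3]
STORE_FAST x → x=-3. Stack: []
LOAD_CONST → push 24. Stack: [24]
STORE_FAST v → v=24. Stack: []
LOAD_FAST_LOAD_FAST v,b → push 24,38. Stack: [24, 38]
COMPARE_OP bool(<) → 24 vs 38 = True. Stack: [True]
POP_JUMP_IF_FALSE → pop True; no jump. Stack: []
LOAD_FAST_LOAD_FAST x,x → push -3,-3. Stack: [-3, -3]
BINARY_OP // → -3 // -3 = 1. Stack: [1]
STORE_FAST s → s=1. Stack: []
LOAD_FAST v → push 24. Stack: [24]
LOAD_CONST → push 1. Stack: [24, 1]
BINARY_OP + → 24 + 1 = 25. Stack: [25]
LOAD_CONST → push 1. Stack: [25, 1]
BINARY_OP + → 25 + 1 = 26. Stack: [26]
STORE_FAST s → s=26. Stack: []
LOAD_FAST s → push 26. Stack: [26]
RETURN_VALUE → return 26.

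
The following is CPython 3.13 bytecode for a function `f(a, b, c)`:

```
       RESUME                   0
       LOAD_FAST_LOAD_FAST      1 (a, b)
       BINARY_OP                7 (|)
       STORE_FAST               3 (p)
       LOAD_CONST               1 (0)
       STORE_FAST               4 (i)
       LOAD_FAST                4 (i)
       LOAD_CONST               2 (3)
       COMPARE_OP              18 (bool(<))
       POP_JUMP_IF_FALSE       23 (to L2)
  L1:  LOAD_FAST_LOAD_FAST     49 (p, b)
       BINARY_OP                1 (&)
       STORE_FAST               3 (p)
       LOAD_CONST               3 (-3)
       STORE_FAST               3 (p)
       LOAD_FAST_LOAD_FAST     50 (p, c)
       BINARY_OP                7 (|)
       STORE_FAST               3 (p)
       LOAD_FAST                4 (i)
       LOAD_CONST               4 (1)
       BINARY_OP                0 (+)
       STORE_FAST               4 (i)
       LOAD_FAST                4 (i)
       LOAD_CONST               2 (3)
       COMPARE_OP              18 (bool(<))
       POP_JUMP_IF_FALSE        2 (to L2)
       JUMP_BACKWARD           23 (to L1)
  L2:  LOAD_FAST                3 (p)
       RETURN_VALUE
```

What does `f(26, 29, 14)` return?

LOAD_FAST_LOAD_FAST a,b → push 26,29. Stack: [26, 29]
BINARY_OP | → 26 | 29 = 31. Stack: [31]
STORE_FAST p → p=31. Stack: []
LOAD_CONST → push 0. Stack: [0]
STORE_FAST i → i=0. Stack: []
LOAD_FAST i → push 0. Stack: [0]
LOAD_CONST → push 3. Stack: [0, 3]
COMPARE_OP bool(<) → 0 vs 3 = True. Stack: [True]
POP_JUMP_IF_FALSE → pop True; no jump. Stack: []
LOAD_FAST_LOAD_FAST p,b → push 31,29. Stack: [31, 29]
BINARY_OP & → 31 & 29 = 29. Stack: [29]
STORE_FAST p → p=29. Stack: []
LOAD_CONST → push -3. Stack: [-3]
STORE_FAST p → p=-3. Stack: []
LOAD_FAST_LOAD_FAST p,c → push -3,14. Stack: [-3, 14]
BINARY_OP | → -3 | 14 = -1. Stack: [-1]
STORE_FAST p → p=-1. Stack: []
LOAD_FAST i → push 0. Stack: [0]
LOAD_CONST → push 1. Stack: [0, 1]
BINARY_OP + → 0 + 1 = 1. Stack: [1]
STORE_FAST i → i=1. Stack: []
LOAD_FAST i → push 1. Stack: [1]
LOAD_CONST → push 3. Stack: [1, 3]
COMPARE_OP bool(<) → 1 vs 3 = True. Stack: [True]
POP_JUMP_IF_FALSE → pop True; no jump. Stack: []
LOAD_FAST_LOAD_FAST p,b → push -1,29. Stack: [-1, 29]
BINARY_OP & → -1 & 29 = 29. Stack: [29]
STORE_FAST p → p=29. Stack: []
LOAD_CONST → push -3. Stack: [-3]
STORE_FAST p → p=-3. Stack: []
LOAD_FAST_LOAD_FAST p,c → push -3,14. Stack: [-3, 14]
BINARY_OP | → -3 | 14 = -1. Stack: [-1]
STORE_FAST p → p=-1. Stack: []
LOAD_FAST i → push 1. Stack: [1]
LOAD_CONST → push 1. Stack: [1, 1]
BINARY_OP + → 1 + 1 = 2. Stack: [2]
STORE_FAST i → i=2. Stack: []
LOAD_FAST i → push 2. Stack: [2]
LOAD_CONST → push 3. Stack: [2, 3]
COMPARE_OP bool(<) → 2 vs 3 = True. Stack: [True]
POP_JUMP_IF_FALSE → pop True; no jump. Stack: []
LOAD_FAST_LOAD_FAST p,b → push -1,29. Stack: [-1, 29]
BINARY_OP & → -1 & 29 = 29. Stack: [29]
STORE_FAST p → p=29. Stack: []
LOAD_CONST → push -3. Stack: [-3]
STORE_FAST p → p=-3. Stack: []
LOAD_FAST_LOAD_FAST p,c → push -3,14. Stack: [-3, 14]
BINARY_OP | → -3 | 14 = -1. Stack: [-1]
STORE_FAST p → p=-1. Stack: []
LOAD_FAST i → push 2. Stack: [2]
LOAD_CONST → push 1. Stack: [2, 1]
BINARY_OP + → 2 + 1 = 3. Stack: [3]
STORE_FAST i → i=3. Stack: []
LOAD_FAST i → push 3. Stack: [3]
LOAD_CONST → push 3. Stack: [3, 3]
COMPARE_OP bool(<) → 3 vs 3 = False. Stack: [False]
POP_JUMP_IF_FALSE → pop False; jump. Stack: []
LOAD_FAST p → push -1. Stack: [-1]
RETURN_VALUE → return -1.

-1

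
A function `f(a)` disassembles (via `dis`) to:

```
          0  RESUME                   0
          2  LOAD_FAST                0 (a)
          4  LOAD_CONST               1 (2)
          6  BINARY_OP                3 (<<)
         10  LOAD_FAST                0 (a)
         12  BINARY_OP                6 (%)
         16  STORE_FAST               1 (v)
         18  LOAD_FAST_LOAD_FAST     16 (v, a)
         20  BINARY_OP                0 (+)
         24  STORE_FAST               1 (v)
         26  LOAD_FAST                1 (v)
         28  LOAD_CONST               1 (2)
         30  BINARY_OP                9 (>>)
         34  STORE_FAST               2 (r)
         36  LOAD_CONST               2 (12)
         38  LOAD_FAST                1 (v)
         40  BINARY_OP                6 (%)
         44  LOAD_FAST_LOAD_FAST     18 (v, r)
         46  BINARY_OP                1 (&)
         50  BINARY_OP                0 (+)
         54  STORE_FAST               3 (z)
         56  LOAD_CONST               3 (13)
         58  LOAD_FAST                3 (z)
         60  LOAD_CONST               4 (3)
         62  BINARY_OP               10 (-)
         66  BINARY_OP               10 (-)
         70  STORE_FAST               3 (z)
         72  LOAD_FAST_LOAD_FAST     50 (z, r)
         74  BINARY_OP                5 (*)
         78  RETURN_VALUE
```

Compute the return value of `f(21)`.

-5

LOAD_FAST a → push 21. Stack: [21]
LOAD_CONST → push 2. Stack: [21, 2]
BINARY_OP << → 21 << 2 = 84. Stack: [84]
LOAD_FAST a → push 21. Stack: [84, 21]
BINARY_OP % → 84 % 21 = 0. Stack: [0]
STORE_FAST v → v=0. Stack: []
LOAD_FAST_LOAD_FAST v,a → push 0,21. Stack: [0, 21]
BINARY_OP + → 0 + 21 = 21. Stack: [21]
STORE_FAST v → v=21. Stack: []
LOAD_FAST v → push 21. Stack: [21]
LOAD_CONST → push 2. Stack: [21, 2]
BINARY_OP >> → 21 >> 2 = 5. Stack: [5]
STORE_FAST r → r=5. Stack: []
LOAD_CONST → push 12. Stack: [12]
LOAD_FAST v → push 21. Stack: [12, 21]
BINARY_OP % → 12 % 21 = 12. Stack: [12]
LOAD_FAST_LOAD_FAST v,r → push 21,5. Stack: [12, 21, 5]
BINARY_OP & → 21 & 5 = 5. Stack: [12, 5]
BINARY_OP + → 12 + 5 = 17. Stack: [17]
STORE_FAST z → z=17. Stack: []
LOAD_CONST → push 13. Stack: [13]
LOAD_FAST z → push 17. Stack: [13, 17]
LOAD_CONST → push 3. Stack: [13, 17, 3]
BINARY_OP - → 17 - 3 = 14. Stack: [13, 14]
BINARY_OP - → 13 - 14 = -1. Stack: [-1]
STORE_FAST z → z=-1. Stack: []
LOAD_FAST_LOAD_FAST z,r → push -1,5. Stack: [-1, 5]
BINARY_OP * → -1 * 5 = -5. Stack: [-5]
RETURN_VALUE → return -5.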